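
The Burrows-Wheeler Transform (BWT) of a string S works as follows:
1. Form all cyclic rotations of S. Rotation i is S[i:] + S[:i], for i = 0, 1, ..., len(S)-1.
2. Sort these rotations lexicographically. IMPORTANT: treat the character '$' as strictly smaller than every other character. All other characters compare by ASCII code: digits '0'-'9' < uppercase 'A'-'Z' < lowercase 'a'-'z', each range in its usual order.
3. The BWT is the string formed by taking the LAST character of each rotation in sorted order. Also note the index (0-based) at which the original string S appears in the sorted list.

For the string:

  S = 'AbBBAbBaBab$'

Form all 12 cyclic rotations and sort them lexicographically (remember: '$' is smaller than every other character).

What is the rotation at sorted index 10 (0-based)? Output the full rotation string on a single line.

Answer: bBBAbBaBab$A

Derivation:
All 12 rotations (rotation i = S[i:]+S[:i]):
  rot[0] = AbBBAbBaBab$
  rot[1] = bBBAbBaBab$A
  rot[2] = BBAbBaBab$Ab
  rot[3] = BAbBaBab$AbB
  rot[4] = AbBaBab$AbBB
  rot[5] = bBaBab$AbBBA
  rot[6] = BaBab$AbBBAb
  rot[7] = aBab$AbBBAbB
  rot[8] = Bab$AbBBAbBa
  rot[9] = ab$AbBBAbBaB
  rot[10] = b$AbBBAbBaBa
  rot[11] = $AbBBAbBaBab
Sorted (with $ < everything):
  sorted[0] = $AbBBAbBaBab
  sorted[1] = AbBBAbBaBab$
  sorted[2] = AbBaBab$AbBB
  sorted[3] = BAbBaBab$AbB
  sorted[4] = BBAbBaBab$Ab
  sorted[5] = BaBab$AbBBAb
  sorted[6] = Bab$AbBBAbBa
  sorted[7] = aBab$AbBBAbB
  sorted[8] = ab$AbBBAbBaB
  sorted[9] = b$AbBBAbBaBa
  sorted[10] = bBBAbBaBab$A
  sorted[11] = bBaBab$AbBBA
sorted[10] = bBBAbBaBab$A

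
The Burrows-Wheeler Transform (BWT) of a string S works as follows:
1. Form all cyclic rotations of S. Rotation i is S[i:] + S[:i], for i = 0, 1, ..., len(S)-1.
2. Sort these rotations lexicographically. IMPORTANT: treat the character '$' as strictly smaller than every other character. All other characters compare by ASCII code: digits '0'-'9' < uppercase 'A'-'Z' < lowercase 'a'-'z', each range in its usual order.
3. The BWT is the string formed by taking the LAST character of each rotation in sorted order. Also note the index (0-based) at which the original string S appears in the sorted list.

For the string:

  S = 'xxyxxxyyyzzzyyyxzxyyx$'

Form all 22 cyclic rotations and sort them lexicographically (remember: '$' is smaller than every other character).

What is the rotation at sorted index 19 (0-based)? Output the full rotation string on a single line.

Answer: zyyyxzxyyx$xxyxxxyyyzz

Derivation:
All 22 rotations (rotation i = S[i:]+S[:i]):
  rot[0] = xxyxxxyyyzzzyyyxzxyyx$
  rot[1] = xyxxxyyyzzzyyyxzxyyx$x
  rot[2] = yxxxyyyzzzyyyxzxyyx$xx
  rot[3] = xxxyyyzzzyyyxzxyyx$xxy
  rot[4] = xxyyyzzzyyyxzxyyx$xxyx
  rot[5] = xyyyzzzyyyxzxyyx$xxyxx
  rot[6] = yyyzzzyyyxzxyyx$xxyxxx
  rot[7] = yyzzzyyyxzxyyx$xxyxxxy
  rot[8] = yzzzyyyxzxyyx$xxyxxxyy
  rot[9] = zzzyyyxzxyyx$xxyxxxyyy
  rot[10] = zzyyyxzxyyx$xxyxxxyyyz
  rot[11] = zyyyxzxyyx$xxyxxxyyyzz
  rot[12] = yyyxzxyyx$xxyxxxyyyzzz
  rot[13] = yyxzxyyx$xxyxxxyyyzzzy
  rot[14] = yxzxyyx$xxyxxxyyyzzzyy
  rot[15] = xzxyyx$xxyxxxyyyzzzyyy
  rot[16] = zxyyx$xxyxxxyyyzzzyyyx
  rot[17] = xyyx$xxyxxxyyyzzzyyyxz
  rot[18] = yyx$xxyxxxyyyzzzyyyxzx
  rot[19] = yx$xxyxxxyyyzzzyyyxzxy
  rot[20] = x$xxyxxxyyyzzzyyyxzxyy
  rot[21] = $xxyxxxyyyzzzyyyxzxyyx
Sorted (with $ < everything):
  sorted[0] = $xxyxxxyyyzzzyyyxzxyyx
  sorted[1] = x$xxyxxxyyyzzzyyyxzxyy
  sorted[2] = xxxyyyzzzyyyxzxyyx$xxy
  sorted[3] = xxyxxxyyyzzzyyyxzxyyx$
  sorted[4] = xxyyyzzzyyyxzxyyx$xxyx
  sorted[5] = xyxxxyyyzzzyyyxzxyyx$x
  sorted[6] = xyyx$xxyxxxyyyzzzyyyxz
  sorted[7] = xyyyzzzyyyxzxyyx$xxyxx
  sorted[8] = xzxyyx$xxyxxxyyyzzzyyy
  sorted[9] = yx$xxyxxxyyyzzzyyyxzxy
  sorted[10] = yxxxyyyzzzyyyxzxyyx$xx
  sorted[11] = yxzxyyx$xxyxxxyyyzzzyy
  sorted[12] = yyx$xxyxxxyyyzzzyyyxzx
  sorted[13] = yyxzxyyx$xxyxxxyyyzzzy
  sorted[14] = yyyxzxyyx$xxyxxxyyyzzz
  sorted[15] = yyyzzzyyyxzxyyx$xxyxxx
  sorted[16] = yyzzzyyyxzxyyx$xxyxxxy
  sorted[17] = yzzzyyyxzxyyx$xxyxxxyy
  sorted[18] = zxyyx$xxyxxxyyyzzzyyyx
  sorted[19] = zyyyxzxyyx$xxyxxxyyyzz
  sorted[20] = zzyyyxzxyyx$xxyxxxyyyz
  sorted[21] = zzzyyyxzxyyx$xxyxxxyyy
sorted[19] = zyyyxzxyyx$xxyxxxyyyzz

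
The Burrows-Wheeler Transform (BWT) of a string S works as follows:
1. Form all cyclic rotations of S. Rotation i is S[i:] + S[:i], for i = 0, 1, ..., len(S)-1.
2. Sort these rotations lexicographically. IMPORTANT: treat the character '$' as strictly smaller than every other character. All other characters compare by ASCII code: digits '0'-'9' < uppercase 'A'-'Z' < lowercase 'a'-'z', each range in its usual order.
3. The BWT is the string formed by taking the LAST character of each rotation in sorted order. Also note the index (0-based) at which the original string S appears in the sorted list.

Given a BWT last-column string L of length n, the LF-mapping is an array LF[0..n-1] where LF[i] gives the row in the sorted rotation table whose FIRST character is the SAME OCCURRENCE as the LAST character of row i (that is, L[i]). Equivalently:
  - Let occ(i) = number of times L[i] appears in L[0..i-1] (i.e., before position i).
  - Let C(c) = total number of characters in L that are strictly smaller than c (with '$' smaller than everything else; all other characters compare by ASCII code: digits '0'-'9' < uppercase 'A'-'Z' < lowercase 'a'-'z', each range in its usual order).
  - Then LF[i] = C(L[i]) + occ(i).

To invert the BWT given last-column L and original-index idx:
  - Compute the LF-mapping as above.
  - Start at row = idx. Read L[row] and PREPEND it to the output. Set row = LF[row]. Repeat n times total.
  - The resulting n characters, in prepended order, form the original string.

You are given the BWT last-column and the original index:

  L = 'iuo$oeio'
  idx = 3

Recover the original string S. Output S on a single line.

Answer: ioueooi$

Derivation:
LF mapping: 2 7 4 0 5 1 3 6
Walk LF starting at row 3, prepending L[row]:
  step 1: row=3, L[3]='$', prepend. Next row=LF[3]=0
  step 2: row=0, L[0]='i', prepend. Next row=LF[0]=2
  step 3: row=2, L[2]='o', prepend. Next row=LF[2]=4
  step 4: row=4, L[4]='o', prepend. Next row=LF[4]=5
  step 5: row=5, L[5]='e', prepend. Next row=LF[5]=1
  step 6: row=1, L[1]='u', prepend. Next row=LF[1]=7
  step 7: row=7, L[7]='o', prepend. Next row=LF[7]=6
  step 8: row=6, L[6]='i', prepend. Next row=LF[6]=3
Reversed output: ioueooi$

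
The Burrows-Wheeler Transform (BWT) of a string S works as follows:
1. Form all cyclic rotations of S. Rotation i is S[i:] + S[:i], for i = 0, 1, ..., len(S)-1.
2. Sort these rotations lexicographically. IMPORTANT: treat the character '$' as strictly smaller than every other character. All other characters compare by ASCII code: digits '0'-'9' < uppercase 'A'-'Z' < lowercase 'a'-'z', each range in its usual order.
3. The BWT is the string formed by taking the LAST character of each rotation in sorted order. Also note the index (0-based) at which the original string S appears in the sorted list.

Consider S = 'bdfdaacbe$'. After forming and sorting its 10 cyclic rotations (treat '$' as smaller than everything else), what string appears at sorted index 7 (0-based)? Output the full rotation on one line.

Answer: dfdaacbe$b

Derivation:
All 10 rotations (rotation i = S[i:]+S[:i]):
  rot[0] = bdfdaacbe$
  rot[1] = dfdaacbe$b
  rot[2] = fdaacbe$bd
  rot[3] = daacbe$bdf
  rot[4] = aacbe$bdfd
  rot[5] = acbe$bdfda
  rot[6] = cbe$bdfdaa
  rot[7] = be$bdfdaac
  rot[8] = e$bdfdaacb
  rot[9] = $bdfdaacbe
Sorted (with $ < everything):
  sorted[0] = $bdfdaacbe
  sorted[1] = aacbe$bdfd
  sorted[2] = acbe$bdfda
  sorted[3] = bdfdaacbe$
  sorted[4] = be$bdfdaac
  sorted[5] = cbe$bdfdaa
  sorted[6] = daacbe$bdf
  sorted[7] = dfdaacbe$b
  sorted[8] = e$bdfdaacb
  sorted[9] = fdaacbe$bd
sorted[7] = dfdaacbe$b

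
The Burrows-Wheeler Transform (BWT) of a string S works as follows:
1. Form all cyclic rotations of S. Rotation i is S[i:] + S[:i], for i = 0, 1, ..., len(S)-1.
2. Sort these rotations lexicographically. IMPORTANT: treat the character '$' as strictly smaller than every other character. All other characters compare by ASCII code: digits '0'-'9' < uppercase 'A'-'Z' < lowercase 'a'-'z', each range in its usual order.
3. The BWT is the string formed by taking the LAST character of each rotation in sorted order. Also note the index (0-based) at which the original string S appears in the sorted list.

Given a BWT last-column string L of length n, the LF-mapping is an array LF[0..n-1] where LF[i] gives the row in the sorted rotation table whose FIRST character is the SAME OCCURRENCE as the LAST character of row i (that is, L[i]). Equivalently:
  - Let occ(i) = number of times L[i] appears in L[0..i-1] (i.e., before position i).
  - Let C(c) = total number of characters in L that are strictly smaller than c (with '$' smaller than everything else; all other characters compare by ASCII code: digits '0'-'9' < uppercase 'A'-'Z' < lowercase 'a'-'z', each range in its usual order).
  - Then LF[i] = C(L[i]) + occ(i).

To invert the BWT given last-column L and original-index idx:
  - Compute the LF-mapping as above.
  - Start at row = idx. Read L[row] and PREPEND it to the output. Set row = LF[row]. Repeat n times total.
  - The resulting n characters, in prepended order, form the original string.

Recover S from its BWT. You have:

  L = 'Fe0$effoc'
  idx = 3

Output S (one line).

Answer: coffee0F$

Derivation:
LF mapping: 2 4 1 0 5 6 7 8 3
Walk LF starting at row 3, prepending L[row]:
  step 1: row=3, L[3]='$', prepend. Next row=LF[3]=0
  step 2: row=0, L[0]='F', prepend. Next row=LF[0]=2
  step 3: row=2, L[2]='0', prepend. Next row=LF[2]=1
  step 4: row=1, L[1]='e', prepend. Next row=LF[1]=4
  step 5: row=4, L[4]='e', prepend. Next row=LF[4]=5
  step 6: row=5, L[5]='f', prepend. Next row=LF[5]=6
  step 7: row=6, L[6]='f', prepend. Next row=LF[6]=7
  step 8: row=7, L[7]='o', prepend. Next row=LF[7]=8
  step 9: row=8, L[8]='c', prepend. Next row=LF[8]=3
Reversed output: coffee0F$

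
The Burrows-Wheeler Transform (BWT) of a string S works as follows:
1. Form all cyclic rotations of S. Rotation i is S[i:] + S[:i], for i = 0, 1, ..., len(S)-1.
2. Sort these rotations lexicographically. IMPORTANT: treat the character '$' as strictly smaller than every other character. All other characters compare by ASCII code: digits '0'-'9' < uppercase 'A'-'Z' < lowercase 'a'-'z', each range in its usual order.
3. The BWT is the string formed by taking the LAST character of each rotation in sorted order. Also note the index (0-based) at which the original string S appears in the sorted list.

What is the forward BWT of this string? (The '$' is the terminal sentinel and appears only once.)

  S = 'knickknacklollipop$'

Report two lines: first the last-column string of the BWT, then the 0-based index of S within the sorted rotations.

Answer: pnianlcck$lokkklpoi
9

Derivation:
All 19 rotations (rotation i = S[i:]+S[:i]):
  rot[0] = knickknacklollipop$
  rot[1] = nickknacklollipop$k
  rot[2] = ickknacklollipop$kn
  rot[3] = ckknacklollipop$kni
  rot[4] = kknacklollipop$knic
  rot[5] = knacklollipop$knick
  rot[6] = nacklollipop$knickk
  rot[7] = acklollipop$knickkn
  rot[8] = cklollipop$knickkna
  rot[9] = klollipop$knickknac
  rot[10] = lollipop$knickknack
  rot[11] = ollipop$knickknackl
  rot[12] = llipop$knickknacklo
  rot[13] = lipop$knickknacklol
  rot[14] = ipop$knickknackloll
  rot[15] = pop$knickknacklolli
  rot[16] = op$knickknacklollip
  rot[17] = p$knickknacklollipo
  rot[18] = $knickknacklollipop
Sorted (with $ < everything):
  sorted[0] = $knickknacklollipop  (last char: 'p')
  sorted[1] = acklollipop$knickkn  (last char: 'n')
  sorted[2] = ckknacklollipop$kni  (last char: 'i')
  sorted[3] = cklollipop$knickkna  (last char: 'a')
  sorted[4] = ickknacklollipop$kn  (last char: 'n')
  sorted[5] = ipop$knickknackloll  (last char: 'l')
  sorted[6] = kknacklollipop$knic  (last char: 'c')
  sorted[7] = klollipop$knickknac  (last char: 'c')
  sorted[8] = knacklollipop$knick  (last char: 'k')
  sorted[9] = knickknacklollipop$  (last char: '$')
  sorted[10] = lipop$knickknacklol  (last char: 'l')
  sorted[11] = llipop$knickknacklo  (last char: 'o')
  sorted[12] = lollipop$knickknack  (last char: 'k')
  sorted[13] = nacklollipop$knickk  (last char: 'k')
  sorted[14] = nickknacklollipop$k  (last char: 'k')
  sorted[15] = ollipop$knickknackl  (last char: 'l')
  sorted[16] = op$knickknacklollip  (last char: 'p')
  sorted[17] = p$knickknacklollipo  (last char: 'o')
  sorted[18] = pop$knickknacklolli  (last char: 'i')
Last column: pnianlcck$lokkklpoi
Original string S is at sorted index 9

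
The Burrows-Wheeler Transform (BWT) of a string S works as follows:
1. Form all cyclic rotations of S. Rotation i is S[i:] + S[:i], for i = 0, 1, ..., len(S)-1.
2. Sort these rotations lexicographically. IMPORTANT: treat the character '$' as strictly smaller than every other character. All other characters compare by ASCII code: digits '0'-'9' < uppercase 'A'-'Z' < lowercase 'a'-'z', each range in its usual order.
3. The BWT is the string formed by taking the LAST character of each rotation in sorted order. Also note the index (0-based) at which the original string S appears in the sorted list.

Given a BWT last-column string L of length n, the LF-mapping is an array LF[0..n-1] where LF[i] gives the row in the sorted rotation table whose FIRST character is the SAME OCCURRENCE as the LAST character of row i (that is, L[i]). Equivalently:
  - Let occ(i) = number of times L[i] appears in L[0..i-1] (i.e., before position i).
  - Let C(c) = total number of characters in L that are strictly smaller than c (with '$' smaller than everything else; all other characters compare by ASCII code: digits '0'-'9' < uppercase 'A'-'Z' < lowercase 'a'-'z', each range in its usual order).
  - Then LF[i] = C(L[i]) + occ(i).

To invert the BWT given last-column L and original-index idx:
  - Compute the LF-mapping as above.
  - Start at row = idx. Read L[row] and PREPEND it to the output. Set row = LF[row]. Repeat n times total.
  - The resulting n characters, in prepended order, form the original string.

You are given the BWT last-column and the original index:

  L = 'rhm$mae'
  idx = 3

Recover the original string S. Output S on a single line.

Answer: hammer$

Derivation:
LF mapping: 6 3 4 0 5 1 2
Walk LF starting at row 3, prepending L[row]:
  step 1: row=3, L[3]='$', prepend. Next row=LF[3]=0
  step 2: row=0, L[0]='r', prepend. Next row=LF[0]=6
  step 3: row=6, L[6]='e', prepend. Next row=LF[6]=2
  step 4: row=2, L[2]='m', prepend. Next row=LF[2]=4
  step 5: row=4, L[4]='m', prepend. Next row=LF[4]=5
  step 6: row=5, L[5]='a', prepend. Next row=LF[5]=1
  step 7: row=1, L[1]='h', prepend. Next row=LF[1]=3
Reversed output: hammer$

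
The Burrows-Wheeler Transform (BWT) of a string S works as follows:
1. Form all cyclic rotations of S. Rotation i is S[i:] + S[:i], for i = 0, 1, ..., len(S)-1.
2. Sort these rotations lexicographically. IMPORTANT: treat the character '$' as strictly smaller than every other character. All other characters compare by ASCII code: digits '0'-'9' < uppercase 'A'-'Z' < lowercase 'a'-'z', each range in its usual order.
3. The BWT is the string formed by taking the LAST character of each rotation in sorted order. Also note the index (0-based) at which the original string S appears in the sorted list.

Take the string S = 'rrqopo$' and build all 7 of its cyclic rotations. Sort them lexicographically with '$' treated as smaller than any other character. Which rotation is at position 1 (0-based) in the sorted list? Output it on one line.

Answer: o$rrqop

Derivation:
All 7 rotations (rotation i = S[i:]+S[:i]):
  rot[0] = rrqopo$
  rot[1] = rqopo$r
  rot[2] = qopo$rr
  rot[3] = opo$rrq
  rot[4] = po$rrqo
  rot[5] = o$rrqop
  rot[6] = $rrqopo
Sorted (with $ < everything):
  sorted[0] = $rrqopo
  sorted[1] = o$rrqop
  sorted[2] = opo$rrq
  sorted[3] = po$rrqo
  sorted[4] = qopo$rr
  sorted[5] = rqopo$r
  sorted[6] = rrqopo$
sorted[1] = o$rrqop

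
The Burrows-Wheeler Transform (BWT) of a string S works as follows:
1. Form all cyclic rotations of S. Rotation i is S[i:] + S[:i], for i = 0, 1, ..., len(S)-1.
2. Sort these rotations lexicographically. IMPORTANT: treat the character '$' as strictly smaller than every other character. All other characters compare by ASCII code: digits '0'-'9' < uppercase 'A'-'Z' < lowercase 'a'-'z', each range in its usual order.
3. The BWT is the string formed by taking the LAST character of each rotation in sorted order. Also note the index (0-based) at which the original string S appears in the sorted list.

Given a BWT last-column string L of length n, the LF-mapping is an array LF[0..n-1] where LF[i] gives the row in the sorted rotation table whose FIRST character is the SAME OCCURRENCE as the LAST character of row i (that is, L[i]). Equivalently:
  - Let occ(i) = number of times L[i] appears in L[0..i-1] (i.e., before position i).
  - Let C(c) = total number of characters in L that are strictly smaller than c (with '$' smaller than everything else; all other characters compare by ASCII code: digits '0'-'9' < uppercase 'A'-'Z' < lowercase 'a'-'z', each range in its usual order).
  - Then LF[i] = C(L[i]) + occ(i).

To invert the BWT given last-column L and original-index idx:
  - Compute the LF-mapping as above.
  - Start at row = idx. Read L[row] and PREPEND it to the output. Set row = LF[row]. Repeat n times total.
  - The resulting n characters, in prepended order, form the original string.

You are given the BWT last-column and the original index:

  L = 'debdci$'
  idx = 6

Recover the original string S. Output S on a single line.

LF mapping: 3 5 1 4 2 6 0
Walk LF starting at row 6, prepending L[row]:
  step 1: row=6, L[6]='$', prepend. Next row=LF[6]=0
  step 2: row=0, L[0]='d', prepend. Next row=LF[0]=3
  step 3: row=3, L[3]='d', prepend. Next row=LF[3]=4
  step 4: row=4, L[4]='c', prepend. Next row=LF[4]=2
  step 5: row=2, L[2]='b', prepend. Next row=LF[2]=1
  step 6: row=1, L[1]='e', prepend. Next row=LF[1]=5
  step 7: row=5, L[5]='i', prepend. Next row=LF[5]=6
Reversed output: iebcdd$

Answer: iebcdd$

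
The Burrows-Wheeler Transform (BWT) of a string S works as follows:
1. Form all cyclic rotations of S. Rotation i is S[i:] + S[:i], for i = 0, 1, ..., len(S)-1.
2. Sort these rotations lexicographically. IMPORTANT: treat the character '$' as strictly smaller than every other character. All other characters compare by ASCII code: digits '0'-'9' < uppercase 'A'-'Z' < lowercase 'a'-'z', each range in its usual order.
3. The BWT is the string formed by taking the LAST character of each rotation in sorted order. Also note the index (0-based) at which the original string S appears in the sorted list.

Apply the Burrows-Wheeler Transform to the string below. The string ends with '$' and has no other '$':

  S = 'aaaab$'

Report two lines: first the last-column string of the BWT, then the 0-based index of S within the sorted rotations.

Answer: b$aaaa
1

Derivation:
All 6 rotations (rotation i = S[i:]+S[:i]):
  rot[0] = aaaab$
  rot[1] = aaab$a
  rot[2] = aab$aa
  rot[3] = ab$aaa
  rot[4] = b$aaaa
  rot[5] = $aaaab
Sorted (with $ < everything):
  sorted[0] = $aaaab  (last char: 'b')
  sorted[1] = aaaab$  (last char: '$')
  sorted[2] = aaab$a  (last char: 'a')
  sorted[3] = aab$aa  (last char: 'a')
  sorted[4] = ab$aaa  (last char: 'a')
  sorted[5] = b$aaaa  (last char: 'a')
Last column: b$aaaa
Original string S is at sorted index 1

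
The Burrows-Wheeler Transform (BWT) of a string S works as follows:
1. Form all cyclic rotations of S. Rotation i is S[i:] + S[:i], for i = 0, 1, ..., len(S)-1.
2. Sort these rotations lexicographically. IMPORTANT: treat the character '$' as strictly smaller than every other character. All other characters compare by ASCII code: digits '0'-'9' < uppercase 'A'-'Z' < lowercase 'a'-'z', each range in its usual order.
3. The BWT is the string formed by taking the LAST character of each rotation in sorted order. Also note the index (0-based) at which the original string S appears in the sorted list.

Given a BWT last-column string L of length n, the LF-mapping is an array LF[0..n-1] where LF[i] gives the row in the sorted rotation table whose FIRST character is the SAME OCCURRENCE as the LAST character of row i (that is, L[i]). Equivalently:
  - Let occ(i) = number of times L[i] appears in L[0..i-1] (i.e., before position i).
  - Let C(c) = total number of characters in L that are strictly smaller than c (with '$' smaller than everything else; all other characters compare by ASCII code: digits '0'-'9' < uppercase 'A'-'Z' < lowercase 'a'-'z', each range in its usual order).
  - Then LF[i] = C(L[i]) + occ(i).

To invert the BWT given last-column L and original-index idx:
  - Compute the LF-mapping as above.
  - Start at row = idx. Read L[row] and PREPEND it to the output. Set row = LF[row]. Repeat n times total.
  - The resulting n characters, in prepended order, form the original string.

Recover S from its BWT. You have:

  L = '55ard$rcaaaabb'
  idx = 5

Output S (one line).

Answer: abracadabra55$

Derivation:
LF mapping: 1 2 3 12 11 0 13 10 4 5 6 7 8 9
Walk LF starting at row 5, prepending L[row]:
  step 1: row=5, L[5]='$', prepend. Next row=LF[5]=0
  step 2: row=0, L[0]='5', prepend. Next row=LF[0]=1
  step 3: row=1, L[1]='5', prepend. Next row=LF[1]=2
  step 4: row=2, L[2]='a', prepend. Next row=LF[2]=3
  step 5: row=3, L[3]='r', prepend. Next row=LF[3]=12
  step 6: row=12, L[12]='b', prepend. Next row=LF[12]=8
  step 7: row=8, L[8]='a', prepend. Next row=LF[8]=4
  step 8: row=4, L[4]='d', prepend. Next row=LF[4]=11
  step 9: row=11, L[11]='a', prepend. Next row=LF[11]=7
  step 10: row=7, L[7]='c', prepend. Next row=LF[7]=10
  step 11: row=10, L[10]='a', prepend. Next row=LF[10]=6
  step 12: row=6, L[6]='r', prepend. Next row=LF[6]=13
  step 13: row=13, L[13]='b', prepend. Next row=LF[13]=9
  step 14: row=9, L[9]='a', prepend. Next row=LF[9]=5
Reversed output: abracadabra55$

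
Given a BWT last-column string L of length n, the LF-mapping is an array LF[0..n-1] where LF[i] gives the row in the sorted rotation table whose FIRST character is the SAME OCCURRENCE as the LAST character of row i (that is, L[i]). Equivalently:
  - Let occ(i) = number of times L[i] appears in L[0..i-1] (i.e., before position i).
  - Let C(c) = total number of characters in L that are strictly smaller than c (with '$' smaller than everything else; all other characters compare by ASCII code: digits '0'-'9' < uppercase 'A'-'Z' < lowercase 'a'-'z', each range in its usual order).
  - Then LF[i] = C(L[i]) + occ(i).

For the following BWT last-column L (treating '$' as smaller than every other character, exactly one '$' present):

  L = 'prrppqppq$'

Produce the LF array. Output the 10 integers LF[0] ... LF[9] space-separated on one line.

Char counts: '$':1, 'p':5, 'q':2, 'r':2
C (first-col start): C('$')=0, C('p')=1, C('q')=6, C('r')=8
L[0]='p': occ=0, LF[0]=C('p')+0=1+0=1
L[1]='r': occ=0, LF[1]=C('r')+0=8+0=8
L[2]='r': occ=1, LF[2]=C('r')+1=8+1=9
L[3]='p': occ=1, LF[3]=C('p')+1=1+1=2
L[4]='p': occ=2, LF[4]=C('p')+2=1+2=3
L[5]='q': occ=0, LF[5]=C('q')+0=6+0=6
L[6]='p': occ=3, LF[6]=C('p')+3=1+3=4
L[7]='p': occ=4, LF[7]=C('p')+4=1+4=5
L[8]='q': occ=1, LF[8]=C('q')+1=6+1=7
L[9]='$': occ=0, LF[9]=C('$')+0=0+0=0

Answer: 1 8 9 2 3 6 4 5 7 0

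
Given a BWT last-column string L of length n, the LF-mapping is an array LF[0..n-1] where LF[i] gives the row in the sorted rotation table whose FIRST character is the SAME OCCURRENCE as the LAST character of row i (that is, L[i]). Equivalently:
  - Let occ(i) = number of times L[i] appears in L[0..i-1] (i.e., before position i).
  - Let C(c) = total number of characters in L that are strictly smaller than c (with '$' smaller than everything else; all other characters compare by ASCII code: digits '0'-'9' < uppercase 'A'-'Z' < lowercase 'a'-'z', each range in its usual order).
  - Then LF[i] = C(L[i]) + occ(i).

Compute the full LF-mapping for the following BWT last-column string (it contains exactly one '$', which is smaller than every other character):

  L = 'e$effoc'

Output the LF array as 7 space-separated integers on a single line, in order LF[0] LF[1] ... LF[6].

Answer: 2 0 3 4 5 6 1

Derivation:
Char counts: '$':1, 'c':1, 'e':2, 'f':2, 'o':1
C (first-col start): C('$')=0, C('c')=1, C('e')=2, C('f')=4, C('o')=6
L[0]='e': occ=0, LF[0]=C('e')+0=2+0=2
L[1]='$': occ=0, LF[1]=C('$')+0=0+0=0
L[2]='e': occ=1, LF[2]=C('e')+1=2+1=3
L[3]='f': occ=0, LF[3]=C('f')+0=4+0=4
L[4]='f': occ=1, LF[4]=C('f')+1=4+1=5
L[5]='o': occ=0, LF[5]=C('o')+0=6+0=6
L[6]='c': occ=0, LF[6]=C('c')+0=1+0=1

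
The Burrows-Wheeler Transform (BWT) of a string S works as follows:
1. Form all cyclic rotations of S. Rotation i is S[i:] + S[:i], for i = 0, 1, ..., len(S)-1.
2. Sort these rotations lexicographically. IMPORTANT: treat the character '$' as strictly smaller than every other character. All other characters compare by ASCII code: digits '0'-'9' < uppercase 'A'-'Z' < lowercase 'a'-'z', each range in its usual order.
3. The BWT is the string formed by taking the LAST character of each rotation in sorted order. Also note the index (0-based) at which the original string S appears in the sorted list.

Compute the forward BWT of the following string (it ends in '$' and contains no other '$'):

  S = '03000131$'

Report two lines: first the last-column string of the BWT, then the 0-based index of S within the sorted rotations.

Answer: 1300$3001
4

Derivation:
All 9 rotations (rotation i = S[i:]+S[:i]):
  rot[0] = 03000131$
  rot[1] = 3000131$0
  rot[2] = 000131$03
  rot[3] = 00131$030
  rot[4] = 0131$0300
  rot[5] = 131$03000
  rot[6] = 31$030001
  rot[7] = 1$0300013
  rot[8] = $03000131
Sorted (with $ < everything):
  sorted[0] = $03000131  (last char: '1')
  sorted[1] = 000131$03  (last char: '3')
  sorted[2] = 00131$030  (last char: '0')
  sorted[3] = 0131$0300  (last char: '0')
  sorted[4] = 03000131$  (last char: '$')
  sorted[5] = 1$0300013  (last char: '3')
  sorted[6] = 131$03000  (last char: '0')
  sorted[7] = 3000131$0  (last char: '0')
  sorted[8] = 31$030001  (last char: '1')
Last column: 1300$3001
Original string S is at sorted index 4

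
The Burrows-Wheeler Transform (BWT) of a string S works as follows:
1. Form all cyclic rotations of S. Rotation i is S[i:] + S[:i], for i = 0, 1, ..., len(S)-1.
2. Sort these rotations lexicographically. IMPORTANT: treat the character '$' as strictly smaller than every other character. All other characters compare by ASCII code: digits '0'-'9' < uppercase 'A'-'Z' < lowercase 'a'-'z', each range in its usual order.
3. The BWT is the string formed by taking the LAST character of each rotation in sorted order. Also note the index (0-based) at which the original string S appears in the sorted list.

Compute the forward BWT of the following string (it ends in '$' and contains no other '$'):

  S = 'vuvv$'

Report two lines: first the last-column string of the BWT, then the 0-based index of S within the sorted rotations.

All 5 rotations (rotation i = S[i:]+S[:i]):
  rot[0] = vuvv$
  rot[1] = uvv$v
  rot[2] = vv$vu
  rot[3] = v$vuv
  rot[4] = $vuvv
Sorted (with $ < everything):
  sorted[0] = $vuvv  (last char: 'v')
  sorted[1] = uvv$v  (last char: 'v')
  sorted[2] = v$vuv  (last char: 'v')
  sorted[3] = vuvv$  (last char: '$')
  sorted[4] = vv$vu  (last char: 'u')
Last column: vvv$u
Original string S is at sorted index 3

Answer: vvv$u
3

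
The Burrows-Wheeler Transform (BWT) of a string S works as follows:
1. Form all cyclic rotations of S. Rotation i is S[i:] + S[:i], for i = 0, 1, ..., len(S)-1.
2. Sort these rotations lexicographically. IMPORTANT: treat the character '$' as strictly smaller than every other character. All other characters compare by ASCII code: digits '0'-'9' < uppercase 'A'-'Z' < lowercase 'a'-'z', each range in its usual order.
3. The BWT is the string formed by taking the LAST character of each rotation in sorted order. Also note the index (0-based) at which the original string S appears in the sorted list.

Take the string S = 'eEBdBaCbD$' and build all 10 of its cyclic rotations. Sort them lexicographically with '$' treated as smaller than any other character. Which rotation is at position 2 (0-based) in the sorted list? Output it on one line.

All 10 rotations (rotation i = S[i:]+S[:i]):
  rot[0] = eEBdBaCbD$
  rot[1] = EBdBaCbD$e
  rot[2] = BdBaCbD$eE
  rot[3] = dBaCbD$eEB
  rot[4] = BaCbD$eEBd
  rot[5] = aCbD$eEBdB
  rot[6] = CbD$eEBdBa
  rot[7] = bD$eEBdBaC
  rot[8] = D$eEBdBaCb
  rot[9] = $eEBdBaCbD
Sorted (with $ < everything):
  sorted[0] = $eEBdBaCbD
  sorted[1] = BaCbD$eEBd
  sorted[2] = BdBaCbD$eE
  sorted[3] = CbD$eEBdBa
  sorted[4] = D$eEBdBaCb
  sorted[5] = EBdBaCbD$e
  sorted[6] = aCbD$eEBdB
  sorted[7] = bD$eEBdBaC
  sorted[8] = dBaCbD$eEB
  sorted[9] = eEBdBaCbD$
sorted[2] = BdBaCbD$eE

Answer: BdBaCbD$eE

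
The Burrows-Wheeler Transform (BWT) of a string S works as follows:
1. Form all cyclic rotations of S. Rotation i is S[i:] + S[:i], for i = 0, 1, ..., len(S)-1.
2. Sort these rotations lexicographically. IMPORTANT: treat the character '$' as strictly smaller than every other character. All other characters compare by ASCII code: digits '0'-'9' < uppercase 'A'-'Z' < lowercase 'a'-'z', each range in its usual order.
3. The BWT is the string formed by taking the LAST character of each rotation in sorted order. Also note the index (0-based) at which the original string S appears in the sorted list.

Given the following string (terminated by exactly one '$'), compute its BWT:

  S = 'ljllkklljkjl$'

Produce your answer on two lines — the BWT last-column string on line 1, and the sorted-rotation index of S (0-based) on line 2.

All 13 rotations (rotation i = S[i:]+S[:i]):
  rot[0] = ljllkklljkjl$
  rot[1] = jllkklljkjl$l
  rot[2] = llkklljkjl$lj
  rot[3] = lkklljkjl$ljl
  rot[4] = kklljkjl$ljll
  rot[5] = klljkjl$ljllk
  rot[6] = lljkjl$ljllkk
  rot[7] = ljkjl$ljllkkl
  rot[8] = jkjl$ljllkkll
  rot[9] = kjl$ljllkkllj
  rot[10] = jl$ljllkklljk
  rot[11] = l$ljllkklljkj
  rot[12] = $ljllkklljkjl
Sorted (with $ < everything):
  sorted[0] = $ljllkklljkjl  (last char: 'l')
  sorted[1] = jkjl$ljllkkll  (last char: 'l')
  sorted[2] = jl$ljllkklljk  (last char: 'k')
  sorted[3] = jllkklljkjl$l  (last char: 'l')
  sorted[4] = kjl$ljllkkllj  (last char: 'j')
  sorted[5] = kklljkjl$ljll  (last char: 'l')
  sorted[6] = klljkjl$ljllk  (last char: 'k')
  sorted[7] = l$ljllkklljkj  (last char: 'j')
  sorted[8] = ljkjl$ljllkkl  (last char: 'l')
  sorted[9] = ljllkklljkjl$  (last char: '$')
  sorted[10] = lkklljkjl$ljl  (last char: 'l')
  sorted[11] = lljkjl$ljllkk  (last char: 'k')
  sorted[12] = llkklljkjl$lj  (last char: 'j')
Last column: llkljlkjl$lkj
Original string S is at sorted index 9

Answer: llkljlkjl$lkj
9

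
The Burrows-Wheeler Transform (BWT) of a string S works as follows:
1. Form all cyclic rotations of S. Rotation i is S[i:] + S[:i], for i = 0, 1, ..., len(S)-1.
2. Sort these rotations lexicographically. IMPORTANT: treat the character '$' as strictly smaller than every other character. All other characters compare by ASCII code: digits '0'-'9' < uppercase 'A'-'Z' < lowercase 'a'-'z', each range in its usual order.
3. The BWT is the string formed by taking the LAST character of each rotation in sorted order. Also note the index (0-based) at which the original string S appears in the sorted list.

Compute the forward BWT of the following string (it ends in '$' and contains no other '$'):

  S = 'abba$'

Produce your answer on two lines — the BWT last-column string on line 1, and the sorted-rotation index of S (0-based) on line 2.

Answer: ab$ba
2

Derivation:
All 5 rotations (rotation i = S[i:]+S[:i]):
  rot[0] = abba$
  rot[1] = bba$a
  rot[2] = ba$ab
  rot[3] = a$abb
  rot[4] = $abba
Sorted (with $ < everything):
  sorted[0] = $abba  (last char: 'a')
  sorted[1] = a$abb  (last char: 'b')
  sorted[2] = abba$  (last char: '$')
  sorted[3] = ba$ab  (last char: 'b')
  sorted[4] = bba$a  (last char: 'a')
Last column: ab$ba
Original string S is at sorted index 2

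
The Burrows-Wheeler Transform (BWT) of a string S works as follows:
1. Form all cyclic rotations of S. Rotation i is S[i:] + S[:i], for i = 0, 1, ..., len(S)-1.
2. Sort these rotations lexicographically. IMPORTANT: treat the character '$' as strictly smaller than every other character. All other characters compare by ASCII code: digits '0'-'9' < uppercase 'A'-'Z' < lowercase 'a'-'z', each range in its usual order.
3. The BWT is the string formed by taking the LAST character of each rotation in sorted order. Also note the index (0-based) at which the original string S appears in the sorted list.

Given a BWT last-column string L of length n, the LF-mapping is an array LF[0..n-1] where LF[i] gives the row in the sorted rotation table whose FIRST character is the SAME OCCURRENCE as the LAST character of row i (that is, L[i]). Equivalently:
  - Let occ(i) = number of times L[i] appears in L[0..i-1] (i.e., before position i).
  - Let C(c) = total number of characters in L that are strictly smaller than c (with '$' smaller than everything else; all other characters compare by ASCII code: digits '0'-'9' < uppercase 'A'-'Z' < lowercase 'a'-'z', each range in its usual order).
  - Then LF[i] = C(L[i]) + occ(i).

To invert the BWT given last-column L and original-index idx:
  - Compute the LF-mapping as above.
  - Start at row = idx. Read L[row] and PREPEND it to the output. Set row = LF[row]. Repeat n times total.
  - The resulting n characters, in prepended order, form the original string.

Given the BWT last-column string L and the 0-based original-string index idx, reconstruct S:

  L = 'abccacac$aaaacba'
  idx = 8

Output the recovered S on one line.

Answer: accabcacaacaaba$

Derivation:
LF mapping: 1 9 11 12 2 13 3 14 0 4 5 6 7 15 10 8
Walk LF starting at row 8, prepending L[row]:
  step 1: row=8, L[8]='$', prepend. Next row=LF[8]=0
  step 2: row=0, L[0]='a', prepend. Next row=LF[0]=1
  step 3: row=1, L[1]='b', prepend. Next row=LF[1]=9
  step 4: row=9, L[9]='a', prepend. Next row=LF[9]=4
  step 5: row=4, L[4]='a', prepend. Next row=LF[4]=2
  step 6: row=2, L[2]='c', prepend. Next row=LF[2]=11
  step 7: row=11, L[11]='a', prepend. Next row=LF[11]=6
  step 8: row=6, L[6]='a', prepend. Next row=LF[6]=3
  step 9: row=3, L[3]='c', prepend. Next row=LF[3]=12
  step 10: row=12, L[12]='a', prepend. Next row=LF[12]=7
  step 11: row=7, L[7]='c', prepend. Next row=LF[7]=14
  step 12: row=14, L[14]='b', prepend. Next row=LF[14]=10
  step 13: row=10, L[10]='a', prepend. Next row=LF[10]=5
  step 14: row=5, L[5]='c', prepend. Next row=LF[5]=13
  step 15: row=13, L[13]='c', prepend. Next row=LF[13]=15
  step 16: row=15, L[15]='a', prepend. Next row=LF[15]=8
Reversed output: accabcacaacaaba$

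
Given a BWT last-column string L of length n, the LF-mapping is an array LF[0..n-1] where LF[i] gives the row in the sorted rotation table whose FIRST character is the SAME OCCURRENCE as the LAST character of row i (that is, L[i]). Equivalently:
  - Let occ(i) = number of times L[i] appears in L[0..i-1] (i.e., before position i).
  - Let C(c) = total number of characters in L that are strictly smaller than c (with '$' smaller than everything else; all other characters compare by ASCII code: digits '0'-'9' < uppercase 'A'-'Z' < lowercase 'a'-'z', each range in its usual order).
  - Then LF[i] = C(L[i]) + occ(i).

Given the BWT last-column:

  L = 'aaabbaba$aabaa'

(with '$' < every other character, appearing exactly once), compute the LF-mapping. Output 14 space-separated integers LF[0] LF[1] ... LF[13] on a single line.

Char counts: '$':1, 'a':9, 'b':4
C (first-col start): C('$')=0, C('a')=1, C('b')=10
L[0]='a': occ=0, LF[0]=C('a')+0=1+0=1
L[1]='a': occ=1, LF[1]=C('a')+1=1+1=2
L[2]='a': occ=2, LF[2]=C('a')+2=1+2=3
L[3]='b': occ=0, LF[3]=C('b')+0=10+0=10
L[4]='b': occ=1, LF[4]=C('b')+1=10+1=11
L[5]='a': occ=3, LF[5]=C('a')+3=1+3=4
L[6]='b': occ=2, LF[6]=C('b')+2=10+2=12
L[7]='a': occ=4, LF[7]=C('a')+4=1+4=5
L[8]='$': occ=0, LF[8]=C('$')+0=0+0=0
L[9]='a': occ=5, LF[9]=C('a')+5=1+5=6
L[10]='a': occ=6, LF[10]=C('a')+6=1+6=7
L[11]='b': occ=3, LF[11]=C('b')+3=10+3=13
L[12]='a': occ=7, LF[12]=C('a')+7=1+7=8
L[13]='a': occ=8, LF[13]=C('a')+8=1+8=9

Answer: 1 2 3 10 11 4 12 5 0 6 7 13 8 9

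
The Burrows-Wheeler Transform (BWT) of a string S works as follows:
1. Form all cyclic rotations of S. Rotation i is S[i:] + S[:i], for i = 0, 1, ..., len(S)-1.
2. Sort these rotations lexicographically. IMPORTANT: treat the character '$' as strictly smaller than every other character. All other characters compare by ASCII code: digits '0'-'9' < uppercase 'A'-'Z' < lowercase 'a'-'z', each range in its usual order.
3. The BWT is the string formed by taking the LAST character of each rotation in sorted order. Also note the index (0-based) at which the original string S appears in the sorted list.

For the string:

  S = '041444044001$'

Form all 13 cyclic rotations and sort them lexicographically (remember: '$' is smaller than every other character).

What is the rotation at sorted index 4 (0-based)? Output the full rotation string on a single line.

All 13 rotations (rotation i = S[i:]+S[:i]):
  rot[0] = 041444044001$
  rot[1] = 41444044001$0
  rot[2] = 1444044001$04
  rot[3] = 444044001$041
  rot[4] = 44044001$0414
  rot[5] = 4044001$04144
  rot[6] = 044001$041444
  rot[7] = 44001$0414440
  rot[8] = 4001$04144404
  rot[9] = 001$041444044
  rot[10] = 01$0414440440
  rot[11] = 1$04144404400
  rot[12] = $041444044001
Sorted (with $ < everything):
  sorted[0] = $041444044001
  sorted[1] = 001$041444044
  sorted[2] = 01$0414440440
  sorted[3] = 041444044001$
  sorted[4] = 044001$041444
  sorted[5] = 1$04144404400
  sorted[6] = 1444044001$04
  sorted[7] = 4001$04144404
  sorted[8] = 4044001$04144
  sorted[9] = 41444044001$0
  sorted[10] = 44001$0414440
  sorted[11] = 44044001$0414
  sorted[12] = 444044001$041
sorted[4] = 044001$041444

Answer: 044001$041444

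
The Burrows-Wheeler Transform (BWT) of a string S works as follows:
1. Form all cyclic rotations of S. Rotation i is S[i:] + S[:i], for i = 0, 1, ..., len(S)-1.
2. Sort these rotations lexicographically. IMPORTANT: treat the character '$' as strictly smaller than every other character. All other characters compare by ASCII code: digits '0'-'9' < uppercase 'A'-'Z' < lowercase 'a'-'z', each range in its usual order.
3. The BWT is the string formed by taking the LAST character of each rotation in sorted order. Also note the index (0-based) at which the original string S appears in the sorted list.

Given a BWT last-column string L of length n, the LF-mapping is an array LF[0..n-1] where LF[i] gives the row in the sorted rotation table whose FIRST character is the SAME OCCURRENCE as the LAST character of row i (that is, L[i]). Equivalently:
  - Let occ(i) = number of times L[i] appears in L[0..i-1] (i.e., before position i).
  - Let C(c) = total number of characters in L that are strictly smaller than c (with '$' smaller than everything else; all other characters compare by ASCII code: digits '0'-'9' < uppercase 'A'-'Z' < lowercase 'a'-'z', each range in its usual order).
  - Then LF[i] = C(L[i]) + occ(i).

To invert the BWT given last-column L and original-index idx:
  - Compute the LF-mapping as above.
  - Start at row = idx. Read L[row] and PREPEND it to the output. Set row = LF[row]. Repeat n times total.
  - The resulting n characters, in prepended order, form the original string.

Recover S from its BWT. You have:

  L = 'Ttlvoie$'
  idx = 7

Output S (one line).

LF mapping: 1 6 4 7 5 3 2 0
Walk LF starting at row 7, prepending L[row]:
  step 1: row=7, L[7]='$', prepend. Next row=LF[7]=0
  step 2: row=0, L[0]='T', prepend. Next row=LF[0]=1
  step 3: row=1, L[1]='t', prepend. Next row=LF[1]=6
  step 4: row=6, L[6]='e', prepend. Next row=LF[6]=2
  step 5: row=2, L[2]='l', prepend. Next row=LF[2]=4
  step 6: row=4, L[4]='o', prepend. Next row=LF[4]=5
  step 7: row=5, L[5]='i', prepend. Next row=LF[5]=3
  step 8: row=3, L[3]='v', prepend. Next row=LF[3]=7
Reversed output: violetT$

Answer: violetT$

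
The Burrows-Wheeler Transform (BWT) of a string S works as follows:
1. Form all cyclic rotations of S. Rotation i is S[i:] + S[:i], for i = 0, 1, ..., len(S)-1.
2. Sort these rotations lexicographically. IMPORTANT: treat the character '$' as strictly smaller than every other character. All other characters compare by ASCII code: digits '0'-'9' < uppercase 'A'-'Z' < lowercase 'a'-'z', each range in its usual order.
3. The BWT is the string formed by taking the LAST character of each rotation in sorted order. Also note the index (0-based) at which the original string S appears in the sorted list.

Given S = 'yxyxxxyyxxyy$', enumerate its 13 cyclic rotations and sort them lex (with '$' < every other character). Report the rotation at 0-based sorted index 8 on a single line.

Answer: yxxxyyxxyy$yx

Derivation:
All 13 rotations (rotation i = S[i:]+S[:i]):
  rot[0] = yxyxxxyyxxyy$
  rot[1] = xyxxxyyxxyy$y
  rot[2] = yxxxyyxxyy$yx
  rot[3] = xxxyyxxyy$yxy
  rot[4] = xxyyxxyy$yxyx
  rot[5] = xyyxxyy$yxyxx
  rot[6] = yyxxyy$yxyxxx
  rot[7] = yxxyy$yxyxxxy
  rot[8] = xxyy$yxyxxxyy
  rot[9] = xyy$yxyxxxyyx
  rot[10] = yy$yxyxxxyyxx
  rot[11] = y$yxyxxxyyxxy
  rot[12] = $yxyxxxyyxxyy
Sorted (with $ < everything):
  sorted[0] = $yxyxxxyyxxyy
  sorted[1] = xxxyyxxyy$yxy
  sorted[2] = xxyy$yxyxxxyy
  sorted[3] = xxyyxxyy$yxyx
  sorted[4] = xyxxxyyxxyy$y
  sorted[5] = xyy$yxyxxxyyx
  sorted[6] = xyyxxyy$yxyxx
  sorted[7] = y$yxyxxxyyxxy
  sorted[8] = yxxxyyxxyy$yx
  sorted[9] = yxxyy$yxyxxxy
  sorted[10] = yxyxxxyyxxyy$
  sorted[11] = yy$yxyxxxyyxx
  sorted[12] = yyxxyy$yxyxxx
sorted[8] = yxxxyyxxyy$yx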